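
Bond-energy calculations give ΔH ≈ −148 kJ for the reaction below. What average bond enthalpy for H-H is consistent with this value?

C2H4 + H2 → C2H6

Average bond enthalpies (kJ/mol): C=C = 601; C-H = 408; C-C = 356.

Let D be the H-H bond energy.
Σ(broken) = 4×408 + 1×601 + 1×D = 2233 + D
Σ(formed) = 1×356 + 6×408 = 2804
ΔH = Σ(broken) − Σ(formed) = (2233 + D) − (2804) = −571 + D
Setting this equal to −148 kJ gives D = 423 kJ/mol.

D(H-H) ≈ 423 kJ/mol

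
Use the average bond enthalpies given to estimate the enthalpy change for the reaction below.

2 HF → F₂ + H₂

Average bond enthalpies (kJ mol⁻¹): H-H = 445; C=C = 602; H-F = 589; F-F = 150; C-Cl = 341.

Bonds broken (reactants):
  H-F: 2 × 589 = 1178
  Σ(broken) = 1178 kJ
Bonds formed (products):
  F-F: 1 × 150 = 150
  H-H: 1 × 445 = 445
  Σ(formed) = 595 kJ
ΔH = Σ(broken) − Σ(formed) = 1178 − 595 = +583 kJ

ΔH ≈ +583 kJ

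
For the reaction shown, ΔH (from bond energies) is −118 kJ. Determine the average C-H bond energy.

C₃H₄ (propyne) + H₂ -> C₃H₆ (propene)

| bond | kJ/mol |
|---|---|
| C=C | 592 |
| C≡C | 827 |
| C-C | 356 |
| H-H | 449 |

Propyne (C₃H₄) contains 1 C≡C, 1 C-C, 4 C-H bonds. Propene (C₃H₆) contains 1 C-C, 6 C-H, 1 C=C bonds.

Let D be the C-H bond energy.
Σ(broken) = 1×827 + 1×356 + 4×D + 1×449 = 1632 + 4D
Σ(formed) = 1×356 + 6×D + 1×592 = 948 + 6D
ΔH = Σ(broken) − Σ(formed) = (1632 + 4D) − (948 + 6D) = +684 − 2D
Setting this equal to −118 kJ gives 2D = 802, so D = 401 kJ/mol.

D(C-H) ≈ 401 kJ/mol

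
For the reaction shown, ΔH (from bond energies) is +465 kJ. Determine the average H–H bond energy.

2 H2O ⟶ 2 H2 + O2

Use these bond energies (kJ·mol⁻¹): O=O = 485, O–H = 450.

D(H–H) ≈ 425 kJ/mol

Let D be the H–H bond energy.
Σ(broken) = 4×450 = 1800
Σ(formed) = 2×D + 1×485 = 485 + 2D
ΔH = Σ(broken) − Σ(formed) = (1800) − (485 + 2D) = +1315 − 2D
Setting this equal to +465 kJ gives 2D = 850, so D = 425 kJ/mol.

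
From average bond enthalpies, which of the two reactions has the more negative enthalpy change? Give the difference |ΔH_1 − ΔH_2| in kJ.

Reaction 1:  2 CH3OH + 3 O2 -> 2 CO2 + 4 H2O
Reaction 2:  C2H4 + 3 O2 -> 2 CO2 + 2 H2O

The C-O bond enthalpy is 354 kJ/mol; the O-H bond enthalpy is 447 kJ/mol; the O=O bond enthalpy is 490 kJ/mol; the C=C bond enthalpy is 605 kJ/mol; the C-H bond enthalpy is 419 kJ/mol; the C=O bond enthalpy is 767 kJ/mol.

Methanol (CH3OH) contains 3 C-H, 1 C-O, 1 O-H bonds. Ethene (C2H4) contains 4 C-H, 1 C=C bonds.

Reaction 1:
  Bonds broken (reactants):
    C-H: 6 × 419 = 2514
    C-O: 2 × 354 = 708
    O-H: 2 × 447 = 894
    O=O: 3 × 490 = 1470
    Σ(broken) = 5586 kJ
  Bonds formed (products):
    C=O: 4 × 767 = 3068
    O-H: 8 × 447 = 3576
    Σ(formed) = 6644 kJ
  ΔH_1 = 5586 − 6644 = −1058 kJ
Reaction 2:
  Bonds broken (reactants):
    C-H: 4 × 419 = 1676
    C=C: 1 × 605 = 605
    O=O: 3 × 490 = 1470
    Σ(broken) = 3751 kJ
  Bonds formed (products):
    C=O: 4 × 767 = 3068
    O-H: 4 × 447 = 1788
    Σ(formed) = 4856 kJ
  ΔH_2 = 3751 − 4856 = −1105 kJ
ΔH_1 − ΔH_2 = +47 kJ, so reaction 2 has the more negative ΔH; |ΔH_1 − ΔH_2| = 47 kJ.

Reaction 2, by 47 kJ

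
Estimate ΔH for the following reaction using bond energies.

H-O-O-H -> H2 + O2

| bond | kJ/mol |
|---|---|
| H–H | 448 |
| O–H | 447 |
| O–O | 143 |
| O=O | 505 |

ΔH ≈ +84 kJ

Bonds broken (reactants):
  O–H: 2 × 447 = 894
  O–O: 1 × 143 = 143
  Σ(broken) = 1037 kJ
Bonds formed (products):
  H–H: 1 × 448 = 448
  O=O: 1 × 505 = 505
  Σ(formed) = 953 kJ
ΔH = Σ(broken) − Σ(formed) = 1037 − 953 = +84 kJ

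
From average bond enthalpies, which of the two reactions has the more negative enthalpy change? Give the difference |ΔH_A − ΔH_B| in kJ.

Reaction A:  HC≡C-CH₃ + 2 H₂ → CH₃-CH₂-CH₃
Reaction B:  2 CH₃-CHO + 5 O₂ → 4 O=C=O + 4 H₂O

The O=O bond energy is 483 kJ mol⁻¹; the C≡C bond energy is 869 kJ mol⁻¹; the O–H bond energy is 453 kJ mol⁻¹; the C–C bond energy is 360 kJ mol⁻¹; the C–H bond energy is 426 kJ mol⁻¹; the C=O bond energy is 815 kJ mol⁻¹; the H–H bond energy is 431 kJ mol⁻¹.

Reaction B, by 1638 kJ

Reaction A:
  Bonds broken (reactants):
    C≡C: 1 × 869 = 869
    C–C: 1 × 360 = 360
    C–H: 4 × 426 = 1704
    H–H: 2 × 431 = 862
    Σ(broken) = 3795 kJ
  Bonds formed (products):
    C–C: 2 × 360 = 720
    C–H: 8 × 426 = 3408
    Σ(formed) = 4128 kJ
  ΔH_A = 3795 − 4128 = −333 kJ
Reaction B:
  Bonds broken (reactants):
    C–C: 2 × 360 = 720
    C–H: 8 × 426 = 3408
    C=O: 2 × 815 = 1630
    O=O: 5 × 483 = 2415
    Σ(broken) = 8173 kJ
  Bonds formed (products):
    C=O: 8 × 815 = 6520
    O–H: 8 × 453 = 3624
    Σ(formed) = 10144 kJ
  ΔH_B = 8173 − 10144 = −1971 kJ
ΔH_A − ΔH_B = +1638 kJ, so reaction B has the more negative ΔH; |ΔH_A − ΔH_B| = 1638 kJ.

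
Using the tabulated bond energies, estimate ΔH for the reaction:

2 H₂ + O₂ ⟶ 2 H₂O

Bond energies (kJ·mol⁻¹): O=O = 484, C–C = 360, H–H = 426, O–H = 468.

ΔH ≈ −536 kJ

Bonds broken (reactants):
  H–H: 2 × 426 = 852
  O=O: 1 × 484 = 484
  Σ(broken) = 1336 kJ
Bonds formed (products):
  O–H: 4 × 468 = 1872
  Σ(formed) = 1872 kJ
ΔH = Σ(broken) − Σ(formed) = 1336 − 1872 = −536 kJ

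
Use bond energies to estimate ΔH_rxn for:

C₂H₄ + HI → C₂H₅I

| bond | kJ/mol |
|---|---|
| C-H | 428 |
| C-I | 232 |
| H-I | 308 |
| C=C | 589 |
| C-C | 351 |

Bonds broken (reactants):
  C-H: 4 × 428 = 1712
  C=C: 1 × 589 = 589
  H-I: 1 × 308 = 308
  Σ(broken) = 2609 kJ
Bonds formed (products):
  C-C: 1 × 351 = 351
  C-H: 5 × 428 = 2140
  C-I: 1 × 232 = 232
  Σ(formed) = 2723 kJ
ΔH = Σ(broken) − Σ(formed) = 2609 − 2723 = −114 kJ

ΔH ≈ −114 kJ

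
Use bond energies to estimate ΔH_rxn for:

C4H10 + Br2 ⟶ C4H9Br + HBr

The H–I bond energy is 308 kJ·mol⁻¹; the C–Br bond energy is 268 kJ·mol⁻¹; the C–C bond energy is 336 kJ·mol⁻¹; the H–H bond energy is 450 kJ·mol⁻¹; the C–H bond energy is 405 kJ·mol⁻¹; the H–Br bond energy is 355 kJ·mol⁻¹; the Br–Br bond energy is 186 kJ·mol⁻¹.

Bonds broken (reactants):
  Br–Br: 1 × 186 = 186
  C–C: 3 × 336 = 1008
  C–H: 10 × 405 = 4050
  Σ(broken) = 5244 kJ
Bonds formed (products):
  C–Br: 1 × 268 = 268
  C–C: 3 × 336 = 1008
  C–H: 9 × 405 = 3645
  H–Br: 1 × 355 = 355
  Σ(formed) = 5276 kJ
ΔH = Σ(broken) − Σ(formed) = 5244 − 5276 = −32 kJ

ΔH ≈ −32 kJ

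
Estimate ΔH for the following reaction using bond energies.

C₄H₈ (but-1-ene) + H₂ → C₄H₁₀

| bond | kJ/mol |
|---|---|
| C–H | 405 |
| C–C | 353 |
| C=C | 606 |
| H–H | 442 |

ΔH ≈ −115 kJ

Bonds broken (reactants):
  C–C: 2 × 353 = 706
  C–H: 8 × 405 = 3240
  C=C: 1 × 606 = 606
  H–H: 1 × 442 = 442
  Σ(broken) = 4994 kJ
Bonds formed (products):
  C–C: 3 × 353 = 1059
  C–H: 10 × 405 = 4050
  Σ(formed) = 5109 kJ
ΔH = Σ(broken) − Σ(formed) = 4994 − 5109 = −115 kJ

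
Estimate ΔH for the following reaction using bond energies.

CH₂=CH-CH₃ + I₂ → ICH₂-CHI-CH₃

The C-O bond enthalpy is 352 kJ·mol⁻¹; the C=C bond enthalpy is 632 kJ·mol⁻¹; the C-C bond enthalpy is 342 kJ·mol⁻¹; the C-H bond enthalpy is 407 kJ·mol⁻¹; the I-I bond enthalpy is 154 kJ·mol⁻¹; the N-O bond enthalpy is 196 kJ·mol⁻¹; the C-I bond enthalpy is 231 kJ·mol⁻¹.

Bonds broken (reactants):
  C-C: 1 × 342 = 342
  C-H: 6 × 407 = 2442
  C=C: 1 × 632 = 632
  I-I: 1 × 154 = 154
  Σ(broken) = 3570 kJ
Bonds formed (products):
  C-C: 2 × 342 = 684
  C-H: 6 × 407 = 2442
  C-I: 2 × 231 = 462
  Σ(formed) = 3588 kJ
ΔH = Σ(broken) − Σ(formed) = 3570 − 3588 = −18 kJ

ΔH ≈ −18 kJ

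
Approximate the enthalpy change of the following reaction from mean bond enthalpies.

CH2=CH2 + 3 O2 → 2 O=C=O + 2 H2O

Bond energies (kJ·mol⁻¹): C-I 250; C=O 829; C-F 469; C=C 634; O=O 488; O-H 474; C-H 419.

ΔH ≈ −1438 kJ

Bonds broken (reactants):
  C-H: 4 × 419 = 1676
  C=C: 1 × 634 = 634
  O=O: 3 × 488 = 1464
  Σ(broken) = 3774 kJ
Bonds formed (products):
  C=O: 4 × 829 = 3316
  O-H: 4 × 474 = 1896
  Σ(formed) = 5212 kJ
ΔH = Σ(broken) − Σ(formed) = 3774 − 5212 = −1438 kJ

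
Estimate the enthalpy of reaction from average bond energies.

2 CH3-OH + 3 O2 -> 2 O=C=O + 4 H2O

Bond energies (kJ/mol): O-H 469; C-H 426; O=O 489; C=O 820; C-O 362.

Bonds broken (reactants):
  C-H: 6 × 426 = 2556
  C-O: 2 × 362 = 724
  O-H: 2 × 469 = 938
  O=O: 3 × 489 = 1467
  Σ(broken) = 5685 kJ
Bonds formed (products):
  C=O: 4 × 820 = 3280
  O-H: 8 × 469 = 3752
  Σ(formed) = 7032 kJ
ΔH = Σ(broken) − Σ(formed) = 5685 − 7032 = −1347 kJ

ΔH ≈ −1347 kJ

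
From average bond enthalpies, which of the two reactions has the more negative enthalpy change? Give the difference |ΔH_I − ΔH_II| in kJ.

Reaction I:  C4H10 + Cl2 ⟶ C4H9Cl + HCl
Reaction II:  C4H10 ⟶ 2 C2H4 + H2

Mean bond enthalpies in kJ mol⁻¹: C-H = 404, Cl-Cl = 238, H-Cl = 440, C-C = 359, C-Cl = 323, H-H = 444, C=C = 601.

Reaction I:
  Bonds broken (reactants):
    C-C: 3 × 359 = 1077
    C-H: 10 × 404 = 4040
    Cl-Cl: 1 × 238 = 238
    Σ(broken) = 5355 kJ
  Bonds formed (products):
    C-C: 3 × 359 = 1077
    C-Cl: 1 × 323 = 323
    C-H: 9 × 404 = 3636
    H-Cl: 1 × 440 = 440
    Σ(formed) = 5476 kJ
  ΔH_I = 5355 − 5476 = −121 kJ
Reaction II:
  Bonds broken (reactants):
    C-C: 3 × 359 = 1077
    C-H: 10 × 404 = 4040
    Σ(broken) = 5117 kJ
  Bonds formed (products):
    C-H: 8 × 404 = 3232
    C=C: 2 × 601 = 1202
    H-H: 1 × 444 = 444
    Σ(formed) = 4878 kJ
  ΔH_II = 5117 − 4878 = +239 kJ
ΔH_I − ΔH_II = −360 kJ, so reaction I has the more negative ΔH; |ΔH_I − ΔH_II| = 360 kJ.

Reaction I, by 360 kJ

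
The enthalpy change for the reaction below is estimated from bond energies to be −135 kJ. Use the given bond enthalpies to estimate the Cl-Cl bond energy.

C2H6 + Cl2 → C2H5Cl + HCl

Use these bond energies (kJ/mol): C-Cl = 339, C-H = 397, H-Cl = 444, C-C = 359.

Let D be the Cl-Cl bond energy.
Σ(broken) = 1×359 + 6×397 + 1×D = 2741 + D
Σ(formed) = 1×359 + 1×339 + 5×397 + 1×444 = 3127
ΔH = Σ(broken) − Σ(formed) = (2741 + D) − (3127) = −386 + D
Setting this equal to −135 kJ gives D = 251 kJ/mol.

D(Cl-Cl) ≈ 251 kJ/mol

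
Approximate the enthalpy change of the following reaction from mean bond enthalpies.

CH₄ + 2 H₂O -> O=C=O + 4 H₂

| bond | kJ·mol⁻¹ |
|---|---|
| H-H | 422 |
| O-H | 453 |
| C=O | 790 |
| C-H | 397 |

ΔH ≈ +132 kJ

Bonds broken (reactants):
  C-H: 4 × 397 = 1588
  O-H: 4 × 453 = 1812
  Σ(broken) = 3400 kJ
Bonds formed (products):
  C=O: 2 × 790 = 1580
  H-H: 4 × 422 = 1688
  Σ(formed) = 3268 kJ
ΔH = Σ(broken) − Σ(formed) = 3400 − 3268 = +132 kJ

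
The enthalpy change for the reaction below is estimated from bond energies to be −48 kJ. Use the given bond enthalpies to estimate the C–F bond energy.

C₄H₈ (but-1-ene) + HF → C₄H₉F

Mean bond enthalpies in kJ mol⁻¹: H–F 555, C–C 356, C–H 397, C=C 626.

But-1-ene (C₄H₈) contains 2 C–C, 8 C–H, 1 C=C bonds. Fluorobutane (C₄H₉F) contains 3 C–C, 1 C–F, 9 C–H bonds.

D(C–F) ≈ 476 kJ/mol

Let D be the C–F bond energy.
Σ(broken) = 2×356 + 8×397 + 1×626 + 1×555 = 5069
Σ(formed) = 3×356 + 1×D + 9×397 = 4641 + D
ΔH = Σ(broken) − Σ(formed) = (5069) − (4641 + D) = +428 − D
Setting this equal to −48 kJ gives D = 476 kJ/mol.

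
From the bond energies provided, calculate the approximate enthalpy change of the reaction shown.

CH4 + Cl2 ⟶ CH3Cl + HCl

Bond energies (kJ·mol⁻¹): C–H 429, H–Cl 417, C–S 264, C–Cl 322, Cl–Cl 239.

ΔH ≈ −71 kJ

Bonds broken (reactants):
  C–H: 4 × 429 = 1716
  Cl–Cl: 1 × 239 = 239
  Σ(broken) = 1955 kJ
Bonds formed (products):
  C–Cl: 1 × 322 = 322
  C–H: 3 × 429 = 1287
  H–Cl: 1 × 417 = 417
  Σ(formed) = 2026 kJ
ΔH = Σ(broken) − Σ(formed) = 1955 − 2026 = −71 kJ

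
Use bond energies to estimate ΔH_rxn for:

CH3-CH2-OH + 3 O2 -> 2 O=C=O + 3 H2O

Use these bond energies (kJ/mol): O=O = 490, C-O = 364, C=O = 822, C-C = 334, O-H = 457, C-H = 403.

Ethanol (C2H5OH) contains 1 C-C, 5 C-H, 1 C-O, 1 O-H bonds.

ΔH ≈ −1390 kJ

Bonds broken (reactants):
  C-C: 1 × 334 = 334
  C-H: 5 × 403 = 2015
  C-O: 1 × 364 = 364
  O-H: 1 × 457 = 457
  O=O: 3 × 490 = 1470
  Σ(broken) = 4640 kJ
Bonds formed (products):
  C=O: 4 × 822 = 3288
  O-H: 6 × 457 = 2742
  Σ(formed) = 6030 kJ
ΔH = Σ(broken) − Σ(formed) = 4640 − 6030 = −1390 kJ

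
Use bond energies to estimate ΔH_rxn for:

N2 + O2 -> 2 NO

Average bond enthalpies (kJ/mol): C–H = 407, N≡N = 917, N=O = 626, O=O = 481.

Bonds broken (reactants):
  N≡N: 1 × 917 = 917
  O=O: 1 × 481 = 481
  Σ(broken) = 1398 kJ
Bonds formed (products):
  N=O: 2 × 626 = 1252
  Σ(formed) = 1252 kJ
ΔH = Σ(broken) − Σ(formed) = 1398 − 1252 = +146 kJ

ΔH ≈ +146 kJ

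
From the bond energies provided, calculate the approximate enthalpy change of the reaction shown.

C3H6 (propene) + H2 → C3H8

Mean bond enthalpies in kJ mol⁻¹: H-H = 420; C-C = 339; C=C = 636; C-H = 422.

ΔH ≈ −127 kJ

Bonds broken (reactants):
  C-C: 1 × 339 = 339
  C-H: 6 × 422 = 2532
  C=C: 1 × 636 = 636
  H-H: 1 × 420 = 420
  Σ(broken) = 3927 kJ
Bonds formed (products):
  C-C: 2 × 339 = 678
  C-H: 8 × 422 = 3376
  Σ(formed) = 4054 kJ
ΔH = Σ(broken) − Σ(formed) = 3927 − 4054 = −127 kJ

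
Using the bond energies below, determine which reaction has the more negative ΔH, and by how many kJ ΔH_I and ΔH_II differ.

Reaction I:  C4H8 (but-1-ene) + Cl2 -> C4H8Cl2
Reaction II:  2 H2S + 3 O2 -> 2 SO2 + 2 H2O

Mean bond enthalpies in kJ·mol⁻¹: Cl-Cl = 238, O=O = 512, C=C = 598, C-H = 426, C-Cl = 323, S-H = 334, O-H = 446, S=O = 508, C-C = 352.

Reaction II, by 782 kJ

Reaction I:
  Bonds broken (reactants):
    C-C: 2 × 352 = 704
    C-H: 8 × 426 = 3408
    C=C: 1 × 598 = 598
    Cl-Cl: 1 × 238 = 238
    Σ(broken) = 4948 kJ
  Bonds formed (products):
    C-C: 3 × 352 = 1056
    C-Cl: 2 × 323 = 646
    C-H: 8 × 426 = 3408
    Σ(formed) = 5110 kJ
  ΔH_I = 4948 − 5110 = −162 kJ
Reaction II:
  Bonds broken (reactants):
    O=O: 3 × 512 = 1536
    S-H: 4 × 334 = 1336
    Σ(broken) = 2872 kJ
  Bonds formed (products):
    O-H: 4 × 446 = 1784
    S=O: 4 × 508 = 2032
    Σ(formed) = 3816 kJ
  ΔH_II = 2872 − 3816 = −944 kJ
ΔH_I − ΔH_II = +782 kJ, so reaction II has the more negative ΔH; |ΔH_I − ΔH_II| = 782 kJ.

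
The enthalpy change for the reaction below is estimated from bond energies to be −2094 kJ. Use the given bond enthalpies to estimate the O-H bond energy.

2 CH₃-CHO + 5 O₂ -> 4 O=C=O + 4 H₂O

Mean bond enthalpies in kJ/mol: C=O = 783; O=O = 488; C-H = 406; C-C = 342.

D(O-H) ≈ 471 kJ/mol

Let D be the O-H bond energy.
Σ(broken) = 2×342 + 8×406 + 2×783 + 5×488 = 7938
Σ(formed) = 8×783 + 8×D = 6264 + 8D
ΔH = Σ(broken) − Σ(formed) = (7938) − (6264 + 8D) = +1674 − 8D
Setting this equal to −2094 kJ gives 8D = 3768, so D = 471 kJ/mol.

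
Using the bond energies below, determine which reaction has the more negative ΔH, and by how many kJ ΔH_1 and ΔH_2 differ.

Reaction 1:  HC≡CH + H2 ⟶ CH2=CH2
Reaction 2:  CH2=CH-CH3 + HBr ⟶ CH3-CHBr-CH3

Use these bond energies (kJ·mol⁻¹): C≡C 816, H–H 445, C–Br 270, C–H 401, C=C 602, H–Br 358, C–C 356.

Reaction 1:
  Bonds broken (reactants):
    C≡C: 1 × 816 = 816
    C–H: 2 × 401 = 802
    H–H: 1 × 445 = 445
    Σ(broken) = 2063 kJ
  Bonds formed (products):
    C–H: 4 × 401 = 1604
    C=C: 1 × 602 = 602
    Σ(formed) = 2206 kJ
  ΔH_1 = 2063 − 2206 = −143 kJ
Reaction 2:
  Bonds broken (reactants):
    C–C: 1 × 356 = 356
    C–H: 6 × 401 = 2406
    C=C: 1 × 602 = 602
    H–Br: 1 × 358 = 358
    Σ(broken) = 3722 kJ
  Bonds formed (products):
    C–Br: 1 × 270 = 270
    C–C: 2 × 356 = 712
    C–H: 7 × 401 = 2807
    Σ(formed) = 3789 kJ
  ΔH_2 = 3722 − 3789 = −67 kJ
ΔH_1 − ΔH_2 = −76 kJ, so reaction 1 has the more negative ΔH; |ΔH_1 − ΔH_2| = 76 kJ.

Reaction 1, by 76 kJ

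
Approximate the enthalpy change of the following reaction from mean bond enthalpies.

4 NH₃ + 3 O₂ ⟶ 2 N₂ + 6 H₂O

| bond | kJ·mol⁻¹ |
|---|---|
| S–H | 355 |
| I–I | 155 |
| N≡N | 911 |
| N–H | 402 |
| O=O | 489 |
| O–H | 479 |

Bonds broken (reactants):
  N–H: 12 × 402 = 4824
  O=O: 3 × 489 = 1467
  Σ(broken) = 6291 kJ
Bonds formed (products):
  N≡N: 2 × 911 = 1822
  O–H: 12 × 479 = 5748
  Σ(formed) = 7570 kJ
ΔH = Σ(broken) − Σ(formed) = 6291 − 7570 = −1279 kJ

ΔH ≈ −1279 kJ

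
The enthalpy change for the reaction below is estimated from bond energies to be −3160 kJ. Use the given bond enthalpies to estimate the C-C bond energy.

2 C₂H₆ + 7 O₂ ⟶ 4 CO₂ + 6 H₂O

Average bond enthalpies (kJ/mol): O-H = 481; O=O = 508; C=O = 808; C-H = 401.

Let D be the C-C bond energy.
Σ(broken) = 2×D + 12×401 + 7×508 = 8368 + 2D
Σ(formed) = 8×808 + 12×481 = 12236
ΔH = Σ(broken) − Σ(formed) = (8368 + 2D) − (12236) = −3868 + 2D
Setting this equal to −3160 kJ gives 2D = 708, so D = 354 kJ/mol.

D(C-C) ≈ 354 kJ/mol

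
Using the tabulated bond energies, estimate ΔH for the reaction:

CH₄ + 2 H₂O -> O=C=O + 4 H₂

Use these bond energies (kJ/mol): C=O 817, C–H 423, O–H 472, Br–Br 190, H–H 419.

ΔH ≈ +270 kJ

Bonds broken (reactants):
  C–H: 4 × 423 = 1692
  O–H: 4 × 472 = 1888
  Σ(broken) = 3580 kJ
Bonds formed (products):
  C=O: 2 × 817 = 1634
  H–H: 4 × 419 = 1676
  Σ(formed) = 3310 kJ
ΔH = Σ(broken) − Σ(formed) = 3580 − 3310 = +270 kJ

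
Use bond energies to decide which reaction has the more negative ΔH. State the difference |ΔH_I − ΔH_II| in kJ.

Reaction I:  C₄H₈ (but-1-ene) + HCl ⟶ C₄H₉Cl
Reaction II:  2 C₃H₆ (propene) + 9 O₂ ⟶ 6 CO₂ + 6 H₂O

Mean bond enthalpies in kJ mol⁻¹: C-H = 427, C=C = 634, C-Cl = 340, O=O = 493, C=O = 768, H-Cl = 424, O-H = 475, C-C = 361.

Reaction II, by 3295 kJ

Reaction I:
  Bonds broken (reactants):
    C-C: 2 × 361 = 722
    C-H: 8 × 427 = 3416
    C=C: 1 × 634 = 634
    H-Cl: 1 × 424 = 424
    Σ(broken) = 5196 kJ
  Bonds formed (products):
    C-C: 3 × 361 = 1083
    C-Cl: 1 × 340 = 340
    C-H: 9 × 427 = 3843
    Σ(formed) = 5266 kJ
  ΔH_I = 5196 − 5266 = −70 kJ
Reaction II:
  Bonds broken (reactants):
    C-C: 2 × 361 = 722
    C-H: 12 × 427 = 5124
    C=C: 2 × 634 = 1268
    O=O: 9 × 493 = 4437
    Σ(broken) = 11551 kJ
  Bonds formed (products):
    C=O: 12 × 768 = 9216
    O-H: 12 × 475 = 5700
    Σ(formed) = 14916 kJ
  ΔH_II = 11551 − 14916 = −3365 kJ
ΔH_I − ΔH_II = +3295 kJ, so reaction II has the more negative ΔH; |ΔH_I − ΔH_II| = 3295 kJ.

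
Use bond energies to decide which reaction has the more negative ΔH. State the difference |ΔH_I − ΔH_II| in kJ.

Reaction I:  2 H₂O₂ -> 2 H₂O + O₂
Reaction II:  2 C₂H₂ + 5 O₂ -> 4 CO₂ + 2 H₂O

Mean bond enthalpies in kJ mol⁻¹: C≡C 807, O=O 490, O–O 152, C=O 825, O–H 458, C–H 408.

Reaction I:
  Bonds broken (reactants):
    O–H: 4 × 458 = 1832
    O–O: 2 × 152 = 304
    Σ(broken) = 2136 kJ
  Bonds formed (products):
    O–H: 4 × 458 = 1832
    O=O: 1 × 490 = 490
    Σ(formed) = 2322 kJ
  ΔH_I = 2136 − 2322 = −186 kJ
Reaction II:
  Bonds broken (reactants):
    C≡C: 2 × 807 = 1614
    C–H: 4 × 408 = 1632
    O=O: 5 × 490 = 2450
    Σ(broken) = 5696 kJ
  Bonds formed (products):
    C=O: 8 × 825 = 6600
    O–H: 4 × 458 = 1832
    Σ(formed) = 8432 kJ
  ΔH_II = 5696 − 8432 = −2736 kJ
ΔH_I − ΔH_II = +2550 kJ, so reaction II has the more negative ΔH; |ΔH_I − ΔH_II| = 2550 kJ.

Reaction II, by 2550 kJ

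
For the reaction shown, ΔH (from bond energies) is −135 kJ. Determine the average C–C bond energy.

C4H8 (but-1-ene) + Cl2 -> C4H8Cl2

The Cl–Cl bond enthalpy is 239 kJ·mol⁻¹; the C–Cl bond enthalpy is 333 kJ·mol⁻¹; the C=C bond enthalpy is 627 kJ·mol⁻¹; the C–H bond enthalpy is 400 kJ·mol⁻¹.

Let D be the C–C bond energy.
Σ(broken) = 2×D + 8×400 + 1×627 + 1×239 = 4066 + 2D
Σ(formed) = 3×D + 2×333 + 8×400 = 3866 + 3D
ΔH = Σ(broken) − Σ(formed) = (4066 + 2D) − (3866 + 3D) = +200 − D
Setting this equal to −135 kJ gives D = 335 kJ/mol.

D(C–C) ≈ 335 kJ/mol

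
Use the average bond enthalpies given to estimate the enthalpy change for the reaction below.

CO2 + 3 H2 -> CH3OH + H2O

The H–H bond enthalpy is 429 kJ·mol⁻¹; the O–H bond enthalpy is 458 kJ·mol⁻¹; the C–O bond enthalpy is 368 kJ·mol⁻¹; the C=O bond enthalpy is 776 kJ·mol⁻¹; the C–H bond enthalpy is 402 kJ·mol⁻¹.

Bonds broken (reactants):
  C=O: 2 × 776 = 1552
  H–H: 3 × 429 = 1287
  Σ(broken) = 2839 kJ
Bonds formed (products):
  C–H: 3 × 402 = 1206
  C–O: 1 × 368 = 368
  O–H: 3 × 458 = 1374
  Σ(formed) = 2948 kJ
ΔH = Σ(broken) − Σ(formed) = 2839 − 2948 = −109 kJ

ΔH ≈ −109 kJ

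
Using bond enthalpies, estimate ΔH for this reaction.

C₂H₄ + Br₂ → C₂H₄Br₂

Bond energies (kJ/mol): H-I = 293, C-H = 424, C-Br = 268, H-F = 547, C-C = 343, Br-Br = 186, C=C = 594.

Bonds broken (reactants):
  Br-Br: 1 × 186 = 186
  C-H: 4 × 424 = 1696
  C=C: 1 × 594 = 594
  Σ(broken) = 2476 kJ
Bonds formed (products):
  C-Br: 2 × 268 = 536
  C-C: 1 × 343 = 343
  C-H: 4 × 424 = 1696
  Σ(formed) = 2575 kJ
ΔH = Σ(broken) − Σ(formed) = 2476 − 2575 = −99 kJ

ΔH ≈ −99 kJ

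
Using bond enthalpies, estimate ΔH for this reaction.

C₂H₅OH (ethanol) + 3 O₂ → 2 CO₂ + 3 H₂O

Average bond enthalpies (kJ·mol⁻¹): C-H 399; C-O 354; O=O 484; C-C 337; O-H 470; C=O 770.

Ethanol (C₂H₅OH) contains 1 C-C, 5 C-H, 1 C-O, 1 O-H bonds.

Bonds broken (reactants):
  C-C: 1 × 337 = 337
  C-H: 5 × 399 = 1995
  C-O: 1 × 354 = 354
  O-H: 1 × 470 = 470
  O=O: 3 × 484 = 1452
  Σ(broken) = 4608 kJ
Bonds formed (products):
  C=O: 4 × 770 = 3080
  O-H: 6 × 470 = 2820
  Σ(formed) = 5900 kJ
ΔH = Σ(broken) − Σ(formed) = 4608 − 5900 = −1292 kJ

ΔH ≈ −1292 kJ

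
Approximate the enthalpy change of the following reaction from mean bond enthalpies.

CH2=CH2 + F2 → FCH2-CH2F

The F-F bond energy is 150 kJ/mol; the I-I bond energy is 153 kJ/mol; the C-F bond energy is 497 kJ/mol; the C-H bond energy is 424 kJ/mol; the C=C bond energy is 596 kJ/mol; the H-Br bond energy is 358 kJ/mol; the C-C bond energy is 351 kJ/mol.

Bonds broken (reactants):
  C-H: 4 × 424 = 1696
  C=C: 1 × 596 = 596
  F-F: 1 × 150 = 150
  Σ(broken) = 2442 kJ
Bonds formed (products):
  C-C: 1 × 351 = 351
  C-F: 2 × 497 = 994
  C-H: 4 × 424 = 1696
  Σ(formed) = 3041 kJ
ΔH = Σ(broken) − Σ(formed) = 2442 − 3041 = −599 kJ

ΔH ≈ −599 kJ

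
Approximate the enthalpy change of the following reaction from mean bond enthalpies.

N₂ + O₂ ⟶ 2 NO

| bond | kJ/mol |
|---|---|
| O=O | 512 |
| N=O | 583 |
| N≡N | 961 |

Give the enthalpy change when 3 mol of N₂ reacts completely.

ΔH = +921 kJ

Bonds broken (reactants):
  N≡N: 1 × 961 = 961
  O=O: 1 × 512 = 512
  Σ(broken) = 1473 kJ
Bonds formed (products):
  N=O: 2 × 583 = 1166
  Σ(formed) = 1166 kJ
ΔH = Σ(broken) − Σ(formed) = 1473 − 1166 = +307 kJ
For 3× the reaction as written: 3 × (+307) = +921 kJ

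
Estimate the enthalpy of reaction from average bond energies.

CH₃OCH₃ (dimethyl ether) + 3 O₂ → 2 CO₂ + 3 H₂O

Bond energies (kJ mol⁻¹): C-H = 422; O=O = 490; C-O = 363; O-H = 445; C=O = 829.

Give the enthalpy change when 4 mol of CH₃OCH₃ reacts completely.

Bonds broken (reactants):
  C-H: 6 × 422 = 2532
  C-O: 2 × 363 = 726
  O=O: 3 × 490 = 1470
  Σ(broken) = 4728 kJ
Bonds formed (products):
  C=O: 4 × 829 = 3316
  O-H: 6 × 445 = 2670
  Σ(formed) = 5986 kJ
ΔH = Σ(broken) − Σ(formed) = 4728 − 5986 = −1258 kJ
For 4× the reaction as written: 4 × (−1258) = −5032 kJ

ΔH = −5032 kJ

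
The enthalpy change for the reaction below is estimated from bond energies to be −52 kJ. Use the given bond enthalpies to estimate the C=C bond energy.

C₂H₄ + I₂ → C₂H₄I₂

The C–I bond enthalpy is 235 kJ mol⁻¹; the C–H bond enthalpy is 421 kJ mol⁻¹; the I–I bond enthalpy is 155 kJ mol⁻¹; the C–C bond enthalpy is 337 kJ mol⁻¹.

D(C=C) ≈ 600 kJ/mol

Let D be the C=C bond energy.
Σ(broken) = 4×421 + 1×D + 1×155 = 1839 + D
Σ(formed) = 1×337 + 4×421 + 2×235 = 2491
ΔH = Σ(broken) − Σ(formed) = (1839 + D) − (2491) = −652 + D
Setting this equal to −52 kJ gives D = 600 kJ/mol.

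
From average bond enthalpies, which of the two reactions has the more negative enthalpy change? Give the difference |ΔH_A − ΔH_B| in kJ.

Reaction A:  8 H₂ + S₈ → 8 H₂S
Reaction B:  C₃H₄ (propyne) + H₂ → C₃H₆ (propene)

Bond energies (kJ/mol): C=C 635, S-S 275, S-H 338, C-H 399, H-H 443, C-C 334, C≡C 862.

Reaction A:
  Bonds broken (reactants):
    H-H: 8 × 443 = 3544
    S-S: 8 × 275 = 2200
    Σ(broken) = 5744 kJ
  Bonds formed (products):
    S-H: 16 × 338 = 5408
    Σ(formed) = 5408 kJ
  ΔH_A = 5744 − 5408 = +336 kJ
Reaction B:
  Bonds broken (reactants):
    C≡C: 1 × 862 = 862
    C-C: 1 × 334 = 334
    C-H: 4 × 399 = 1596
    H-H: 1 × 443 = 443
    Σ(broken) = 3235 kJ
  Bonds formed (products):
    C-C: 1 × 334 = 334
    C-H: 6 × 399 = 2394
    C=C: 1 × 635 = 635
    Σ(formed) = 3363 kJ
  ΔH_B = 3235 − 3363 = −128 kJ
ΔH_A − ΔH_B = +464 kJ, so reaction B has the more negative ΔH; |ΔH_A − ΔH_B| = 464 kJ.

Reaction B, by 464 kJ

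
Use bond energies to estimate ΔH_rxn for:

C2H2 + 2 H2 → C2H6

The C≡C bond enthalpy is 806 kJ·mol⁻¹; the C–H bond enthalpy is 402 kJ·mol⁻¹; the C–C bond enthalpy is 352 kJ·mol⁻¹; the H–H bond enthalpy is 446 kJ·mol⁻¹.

Bonds broken (reactants):
  C≡C: 1 × 806 = 806
  C–H: 2 × 402 = 804
  H–H: 2 × 446 = 892
  Σ(broken) = 2502 kJ
Bonds formed (products):
  C–C: 1 × 352 = 352
  C–H: 6 × 402 = 2412
  Σ(formed) = 2764 kJ
ΔH = Σ(broken) − Σ(formed) = 2502 − 2764 = −262 kJ

ΔH ≈ −262 kJ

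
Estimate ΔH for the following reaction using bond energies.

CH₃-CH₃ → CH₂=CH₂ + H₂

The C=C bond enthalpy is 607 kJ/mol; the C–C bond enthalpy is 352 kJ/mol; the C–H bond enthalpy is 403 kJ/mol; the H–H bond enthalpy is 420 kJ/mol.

ΔH ≈ +131 kJ

Bonds broken (reactants):
  C–C: 1 × 352 = 352
  C–H: 6 × 403 = 2418
  Σ(broken) = 2770 kJ
Bonds formed (products):
  C–H: 4 × 403 = 1612
  C=C: 1 × 607 = 607
  H–H: 1 × 420 = 420
  Σ(formed) = 2639 kJ
ΔH = Σ(broken) − Σ(formed) = 2770 − 2639 = +131 kJ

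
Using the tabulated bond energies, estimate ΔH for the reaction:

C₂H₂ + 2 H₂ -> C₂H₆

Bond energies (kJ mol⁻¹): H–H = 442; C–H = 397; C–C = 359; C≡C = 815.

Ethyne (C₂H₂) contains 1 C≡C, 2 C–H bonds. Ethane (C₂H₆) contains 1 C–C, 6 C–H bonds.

Bonds broken (reactants):
  C≡C: 1 × 815 = 815
  C–H: 2 × 397 = 794
  H–H: 2 × 442 = 884
  Σ(broken) = 2493 kJ
Bonds formed (products):
  C–C: 1 × 359 = 359
  C–H: 6 × 397 = 2382
  Σ(formed) = 2741 kJ
ΔH = Σ(broken) − Σ(formed) = 2493 − 2741 = −248 kJ

ΔH ≈ −248 kJ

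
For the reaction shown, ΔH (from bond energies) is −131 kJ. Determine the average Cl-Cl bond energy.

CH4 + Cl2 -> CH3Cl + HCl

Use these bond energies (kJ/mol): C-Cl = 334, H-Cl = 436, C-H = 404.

Let D be the Cl-Cl bond energy.
Σ(broken) = 4×404 + 1×D = 1616 + D
Σ(formed) = 1×334 + 3×404 + 1×436 = 1982
ΔH = Σ(broken) − Σ(formed) = (1616 + D) − (1982) = −366 + D
Setting this equal to −131 kJ gives D = 235 kJ/mol.

D(Cl-Cl) ≈ 235 kJ/mol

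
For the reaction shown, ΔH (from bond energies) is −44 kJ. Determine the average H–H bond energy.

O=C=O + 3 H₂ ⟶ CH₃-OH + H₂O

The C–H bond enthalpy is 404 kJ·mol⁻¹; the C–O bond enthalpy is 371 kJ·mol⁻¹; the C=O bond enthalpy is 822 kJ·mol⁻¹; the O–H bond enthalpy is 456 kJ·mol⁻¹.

Let D be the H–H bond energy.
Σ(broken) = 2×822 + 3×D = 1644 + 3D
Σ(formed) = 3×404 + 1×371 + 3×456 = 2951
ΔH = Σ(broken) − Σ(formed) = (1644 + 3D) − (2951) = −1307 + 3D
Setting this equal to −44 kJ gives 3D = 1263, so D = 421 kJ/mol.

D(H–H) ≈ 421 kJ/mol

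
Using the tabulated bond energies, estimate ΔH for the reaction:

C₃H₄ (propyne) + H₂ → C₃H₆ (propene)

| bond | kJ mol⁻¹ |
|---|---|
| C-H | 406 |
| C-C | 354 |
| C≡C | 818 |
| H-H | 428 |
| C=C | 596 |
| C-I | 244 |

ΔH ≈ −162 kJ

Bonds broken (reactants):
  C≡C: 1 × 818 = 818
  C-C: 1 × 354 = 354
  C-H: 4 × 406 = 1624
  H-H: 1 × 428 = 428
  Σ(broken) = 3224 kJ
Bonds formed (products):
  C-C: 1 × 354 = 354
  C-H: 6 × 406 = 2436
  C=C: 1 × 596 = 596
  Σ(formed) = 3386 kJ
ΔH = Σ(broken) − Σ(formed) = 3224 − 3386 = −162 kJ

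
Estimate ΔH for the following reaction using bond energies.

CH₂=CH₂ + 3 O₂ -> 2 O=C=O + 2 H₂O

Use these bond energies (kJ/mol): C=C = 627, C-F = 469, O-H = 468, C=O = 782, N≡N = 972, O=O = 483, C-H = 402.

ΔH ≈ −1316 kJ

Bonds broken (reactants):
  C-H: 4 × 402 = 1608
  C=C: 1 × 627 = 627
  O=O: 3 × 483 = 1449
  Σ(broken) = 3684 kJ
Bonds formed (products):
  C=O: 4 × 782 = 3128
  O-H: 4 × 468 = 1872
  Σ(formed) = 5000 kJ
ΔH = Σ(broken) − Σ(formed) = 3684 − 5000 = −1316 kJ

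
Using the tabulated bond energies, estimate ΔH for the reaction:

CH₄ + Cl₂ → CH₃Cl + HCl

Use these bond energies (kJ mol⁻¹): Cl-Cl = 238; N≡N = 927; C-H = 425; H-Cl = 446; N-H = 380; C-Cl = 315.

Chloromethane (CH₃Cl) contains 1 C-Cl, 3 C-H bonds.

Bonds broken (reactants):
  C-H: 4 × 425 = 1700
  Cl-Cl: 1 × 238 = 238
  Σ(broken) = 1938 kJ
Bonds formed (products):
  C-Cl: 1 × 315 = 315
  C-H: 3 × 425 = 1275
  H-Cl: 1 × 446 = 446
  Σ(formed) = 2036 kJ
ΔH = Σ(broken) − Σ(formed) = 1938 − 2036 = −98 kJ

ΔH ≈ −98 kJ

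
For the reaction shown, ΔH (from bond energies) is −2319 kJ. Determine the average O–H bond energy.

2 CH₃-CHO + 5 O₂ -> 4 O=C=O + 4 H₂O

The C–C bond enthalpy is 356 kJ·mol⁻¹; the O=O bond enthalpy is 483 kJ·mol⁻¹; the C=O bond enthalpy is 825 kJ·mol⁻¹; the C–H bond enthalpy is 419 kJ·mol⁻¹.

D(O–H) ≈ 481 kJ/mol

Let D be the O–H bond energy.
Σ(broken) = 2×356 + 8×419 + 2×825 + 5×483 = 8129
Σ(formed) = 8×825 + 8×D = 6600 + 8D
ΔH = Σ(broken) − Σ(formed) = (8129) − (6600 + 8D) = +1529 − 8D
Setting this equal to −2319 kJ gives 8D = 3848, so D = 481 kJ/mol.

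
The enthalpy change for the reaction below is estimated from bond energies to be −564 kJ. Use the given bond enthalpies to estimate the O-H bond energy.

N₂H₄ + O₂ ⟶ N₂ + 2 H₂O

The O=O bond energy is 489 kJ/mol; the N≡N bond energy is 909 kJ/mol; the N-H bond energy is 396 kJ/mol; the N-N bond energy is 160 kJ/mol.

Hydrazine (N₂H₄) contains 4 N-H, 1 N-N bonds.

D(O-H) ≈ 472 kJ/mol

Let D be the O-H bond energy.
Σ(broken) = 4×396 + 1×160 + 1×489 = 2233
Σ(formed) = 1×909 + 4×D = 909 + 4D
ΔH = Σ(broken) − Σ(formed) = (2233) − (909 + 4D) = +1324 − 4D
Setting this equal to −564 kJ gives 4D = 1888, so D = 472 kJ/mol.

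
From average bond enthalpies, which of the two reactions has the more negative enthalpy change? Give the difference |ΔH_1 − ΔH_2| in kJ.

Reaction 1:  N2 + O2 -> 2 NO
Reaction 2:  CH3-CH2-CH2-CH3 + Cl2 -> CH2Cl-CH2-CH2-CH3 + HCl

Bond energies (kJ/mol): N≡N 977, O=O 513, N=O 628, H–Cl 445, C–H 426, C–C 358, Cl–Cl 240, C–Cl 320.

Reaction 1:
  Bonds broken (reactants):
    N≡N: 1 × 977 = 977
    O=O: 1 × 513 = 513
    Σ(broken) = 1490 kJ
  Bonds formed (products):
    N=O: 2 × 628 = 1256
    Σ(formed) = 1256 kJ
  ΔH_1 = 1490 − 1256 = +234 kJ
Reaction 2:
  Bonds broken (reactants):
    C–C: 3 × 358 = 1074
    C–H: 10 × 426 = 4260
    Cl–Cl: 1 × 240 = 240
    Σ(broken) = 5574 kJ
  Bonds formed (products):
    C–C: 3 × 358 = 1074
    C–Cl: 1 × 320 = 320
    C–H: 9 × 426 = 3834
    H–Cl: 1 × 445 = 445
    Σ(formed) = 5673 kJ
  ΔH_2 = 5574 − 5673 = −99 kJ
ΔH_1 − ΔH_2 = +333 kJ, so reaction 2 has the more negative ΔH; |ΔH_1 − ΔH_2| = 333 kJ.

Reaction 2, by 333 kJ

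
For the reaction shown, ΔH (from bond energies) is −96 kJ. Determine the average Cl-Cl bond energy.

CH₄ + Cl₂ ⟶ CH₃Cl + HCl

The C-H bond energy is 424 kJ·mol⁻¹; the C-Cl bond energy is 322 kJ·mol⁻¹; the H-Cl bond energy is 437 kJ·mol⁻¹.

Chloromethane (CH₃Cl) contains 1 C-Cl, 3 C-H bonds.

Let D be the Cl-Cl bond energy.
Σ(broken) = 4×424 + 1×D = 1696 + D
Σ(formed) = 1×322 + 3×424 + 1×437 = 2031
ΔH = Σ(broken) − Σ(formed) = (1696 + D) − (2031) = −335 + D
Setting this equal to −96 kJ gives D = 239 kJ/mol.

D(Cl-Cl) ≈ 239 kJ/mol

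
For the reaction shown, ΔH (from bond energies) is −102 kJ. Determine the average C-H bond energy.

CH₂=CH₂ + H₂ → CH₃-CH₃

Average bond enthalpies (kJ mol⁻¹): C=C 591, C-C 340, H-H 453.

Let D be the C-H bond energy.
Σ(broken) = 4×D + 1×591 + 1×453 = 1044 + 4D
Σ(formed) = 1×340 + 6×D = 340 + 6D
ΔH = Σ(broken) − Σ(formed) = (1044 + 4D) − (340 + 6D) = +704 − 2D
Setting this equal to −102 kJ gives 2D = 806, so D = 403 kJ/mol.

D(C-H) ≈ 403 kJ/mol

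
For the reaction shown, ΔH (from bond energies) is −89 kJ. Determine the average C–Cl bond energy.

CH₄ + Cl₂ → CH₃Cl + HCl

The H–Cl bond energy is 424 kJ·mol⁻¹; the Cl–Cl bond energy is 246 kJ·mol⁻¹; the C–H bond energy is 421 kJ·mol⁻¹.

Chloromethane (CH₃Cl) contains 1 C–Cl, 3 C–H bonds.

D(C–Cl) ≈ 332 kJ/mol

Let D be the C–Cl bond energy.
Σ(broken) = 4×421 + 1×246 = 1930
Σ(formed) = 1×D + 3×421 + 1×424 = 1687 + D
ΔH = Σ(broken) − Σ(formed) = (1930) − (1687 + D) = +243 − D
Setting this equal to −89 kJ gives D = 332 kJ/mol.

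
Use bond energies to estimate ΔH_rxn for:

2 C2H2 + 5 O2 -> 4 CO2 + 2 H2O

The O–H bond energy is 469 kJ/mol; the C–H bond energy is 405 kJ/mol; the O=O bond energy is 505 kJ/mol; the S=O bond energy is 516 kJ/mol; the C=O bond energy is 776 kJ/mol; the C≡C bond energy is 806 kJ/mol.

ΔH ≈ −2327 kJ

Bonds broken (reactants):
  C≡C: 2 × 806 = 1612
  C–H: 4 × 405 = 1620
  O=O: 5 × 505 = 2525
  Σ(broken) = 5757 kJ
Bonds formed (products):
  C=O: 8 × 776 = 6208
  O–H: 4 × 469 = 1876
  Σ(formed) = 8084 kJ
ΔH = Σ(broken) − Σ(formed) = 5757 − 8084 = −2327 kJ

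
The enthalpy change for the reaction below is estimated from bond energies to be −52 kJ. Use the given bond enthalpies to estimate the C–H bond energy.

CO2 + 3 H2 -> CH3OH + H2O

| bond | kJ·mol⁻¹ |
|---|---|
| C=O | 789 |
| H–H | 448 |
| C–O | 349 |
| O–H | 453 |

Let D be the C–H bond energy.
Σ(broken) = 2×789 + 3×448 = 2922
Σ(formed) = 3×D + 1×349 + 3×453 = 1708 + 3D
ΔH = Σ(broken) − Σ(formed) = (2922) − (1708 + 3D) = +1214 − 3D
Setting this equal to −52 kJ gives 3D = 1266, so D = 422 kJ/mol.

D(C–H) ≈ 422 kJ/mol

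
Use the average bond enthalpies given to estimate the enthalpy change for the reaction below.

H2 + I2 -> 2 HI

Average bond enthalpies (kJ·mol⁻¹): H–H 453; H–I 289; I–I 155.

ΔH ≈ +30 kJ

Bonds broken (reactants):
  H–H: 1 × 453 = 453
  I–I: 1 × 155 = 155
  Σ(broken) = 608 kJ
Bonds formed (products):
  H–I: 2 × 289 = 578
  Σ(formed) = 578 kJ
ΔH = Σ(broken) − Σ(formed) = 608 − 578 = +30 kJ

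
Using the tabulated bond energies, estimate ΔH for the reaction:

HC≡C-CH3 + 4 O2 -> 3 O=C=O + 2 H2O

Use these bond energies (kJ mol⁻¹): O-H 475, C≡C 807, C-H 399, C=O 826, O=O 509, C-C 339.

ΔH ≈ −2078 kJ

Bonds broken (reactants):
  C≡C: 1 × 807 = 807
  C-C: 1 × 339 = 339
  C-H: 4 × 399 = 1596
  O=O: 4 × 509 = 2036
  Σ(broken) = 4778 kJ
Bonds formed (products):
  C=O: 6 × 826 = 4956
  O-H: 4 × 475 = 1900
  Σ(formed) = 6856 kJ
ΔH = Σ(broken) − Σ(formed) = 4778 − 6856 = −2078 kJ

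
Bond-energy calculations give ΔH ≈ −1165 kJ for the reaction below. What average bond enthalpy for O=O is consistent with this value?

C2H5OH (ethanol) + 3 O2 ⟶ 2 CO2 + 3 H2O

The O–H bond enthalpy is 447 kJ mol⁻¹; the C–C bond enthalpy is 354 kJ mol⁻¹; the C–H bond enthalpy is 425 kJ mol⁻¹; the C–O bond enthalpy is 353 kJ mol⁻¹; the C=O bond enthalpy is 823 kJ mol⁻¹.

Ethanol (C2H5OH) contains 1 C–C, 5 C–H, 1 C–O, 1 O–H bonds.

Let D be the O=O bond energy.
Σ(broken) = 1×354 + 5×425 + 1×353 + 1×447 + 3×D = 3279 + 3D
Σ(formed) = 4×823 + 6×447 = 5974
ΔH = Σ(broken) − Σ(formed) = (3279 + 3D) − (5974) = −2695 + 3D
Setting this equal to −1165 kJ gives 3D = 1530, so D = 510 kJ/mol.

D(O=O) ≈ 510 kJ/mol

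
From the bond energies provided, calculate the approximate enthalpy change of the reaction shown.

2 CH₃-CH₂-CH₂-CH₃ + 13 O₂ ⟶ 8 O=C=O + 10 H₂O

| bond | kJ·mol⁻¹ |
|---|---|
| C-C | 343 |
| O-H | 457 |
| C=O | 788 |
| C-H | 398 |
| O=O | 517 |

ΔH ≈ −5009 kJ

Bonds broken (reactants):
  C-C: 6 × 343 = 2058
  C-H: 20 × 398 = 7960
  O=O: 13 × 517 = 6721
  Σ(broken) = 16739 kJ
Bonds formed (products):
  C=O: 16 × 788 = 12608
  O-H: 20 × 457 = 9140
  Σ(formed) = 21748 kJ
ΔH = Σ(broken) − Σ(formed) = 16739 − 21748 = −5009 kJ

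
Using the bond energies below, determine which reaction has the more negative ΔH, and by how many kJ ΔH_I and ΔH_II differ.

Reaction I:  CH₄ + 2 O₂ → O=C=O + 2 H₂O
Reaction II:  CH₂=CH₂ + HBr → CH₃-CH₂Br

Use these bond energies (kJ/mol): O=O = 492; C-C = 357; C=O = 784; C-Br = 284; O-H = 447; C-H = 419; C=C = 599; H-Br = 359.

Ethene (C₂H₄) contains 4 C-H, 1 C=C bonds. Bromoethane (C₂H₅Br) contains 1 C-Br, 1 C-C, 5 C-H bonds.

Reaction I:
  Bonds broken (reactants):
    C-H: 4 × 419 = 1676
    O=O: 2 × 492 = 984
    Σ(broken) = 2660 kJ
  Bonds formed (products):
    C=O: 2 × 784 = 1568
    O-H: 4 × 447 = 1788
    Σ(formed) = 3356 kJ
  ΔH_I = 2660 − 3356 = −696 kJ
Reaction II:
  Bonds broken (reactants):
    C-H: 4 × 419 = 1676
    C=C: 1 × 599 = 599
    H-Br: 1 × 359 = 359
    Σ(broken) = 2634 kJ
  Bonds formed (products):
    C-Br: 1 × 284 = 284
    C-C: 1 × 357 = 357
    C-H: 5 × 419 = 2095
    Σ(formed) = 2736 kJ
  ΔH_II = 2634 − 2736 = −102 kJ
ΔH_I − ΔH_II = −594 kJ, so reaction I has the more negative ΔH; |ΔH_I − ΔH_II| = 594 kJ.

Reaction I, by 594 kJ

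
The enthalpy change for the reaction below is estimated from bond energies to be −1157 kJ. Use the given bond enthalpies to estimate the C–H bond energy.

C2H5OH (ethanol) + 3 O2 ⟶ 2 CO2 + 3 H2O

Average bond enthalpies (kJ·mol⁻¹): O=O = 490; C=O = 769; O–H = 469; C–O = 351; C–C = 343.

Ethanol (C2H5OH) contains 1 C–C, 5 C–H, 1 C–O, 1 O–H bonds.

D(C–H) ≈ 420 kJ/mol

Let D be the C–H bond energy.
Σ(broken) = 1×343 + 5×D + 1×351 + 1×469 + 3×490 = 2633 + 5D
Σ(formed) = 4×769 + 6×469 = 5890
ΔH = Σ(broken) − Σ(formed) = (2633 + 5D) − (5890) = −3257 + 5D
Setting this equal to −1157 kJ gives 5D = 2100, so D = 420 kJ/mol.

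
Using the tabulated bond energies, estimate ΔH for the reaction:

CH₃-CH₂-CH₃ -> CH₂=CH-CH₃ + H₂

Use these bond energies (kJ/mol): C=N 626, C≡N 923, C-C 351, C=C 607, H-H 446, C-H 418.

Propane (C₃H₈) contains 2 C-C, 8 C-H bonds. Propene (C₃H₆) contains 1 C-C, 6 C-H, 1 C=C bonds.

Bonds broken (reactants):
  C-C: 2 × 351 = 702
  C-H: 8 × 418 = 3344
  Σ(broken) = 4046 kJ
Bonds formed (products):
  C-C: 1 × 351 = 351
  C-H: 6 × 418 = 2508
  C=C: 1 × 607 = 607
  H-H: 1 × 446 = 446
  Σ(formed) = 3912 kJ
ΔH = Σ(broken) − Σ(formed) = 4046 − 3912 = +134 kJ

ΔH ≈ +134 kJ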